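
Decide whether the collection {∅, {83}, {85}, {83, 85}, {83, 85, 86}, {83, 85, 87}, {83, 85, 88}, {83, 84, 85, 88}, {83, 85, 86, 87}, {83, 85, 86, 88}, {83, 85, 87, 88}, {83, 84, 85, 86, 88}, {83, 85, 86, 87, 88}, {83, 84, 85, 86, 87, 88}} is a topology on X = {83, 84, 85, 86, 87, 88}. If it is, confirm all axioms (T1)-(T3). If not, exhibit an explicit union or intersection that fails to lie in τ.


τ is NOT a topology on X.

Axiom (T1): ∅ ∈ τ? Yes; X ∈ τ? Yes.
Axiom (T2/T3): check pairwise unions and intersections of members of τ.
Counterexample for (T2): {83, 85, 87} ∪ {83, 84, 85, 88} = {83, 84, 85, 87, 88} ∉ τ. Therefore τ is NOT a topology.


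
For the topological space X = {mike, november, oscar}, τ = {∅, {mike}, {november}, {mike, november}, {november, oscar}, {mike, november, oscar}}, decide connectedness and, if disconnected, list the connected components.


(X, τ) is disconnected; components = [{mike}, {november, oscar}].

Find clopen sets (U ∈ τ with X ∖ U ∈ τ):
  U = ∅, X ∖ U = {mike, november, oscar} — both open, so U is clopen.
  U = {mike}, X ∖ U = {november, oscar} — both open, so U is clopen.
  U = {november, oscar}, X ∖ U = {mike} — both open, so U is clopen.
  U = {mike, november, oscar}, X ∖ U = ∅ — both open, so U is clopen.
Nontrivial clopen(s) exist: e.g. {mike}. So (X, τ) is disconnected.
Compute connected components by grouping points that agree on all clopens:
  component: {mike}
  component: {november, oscar}


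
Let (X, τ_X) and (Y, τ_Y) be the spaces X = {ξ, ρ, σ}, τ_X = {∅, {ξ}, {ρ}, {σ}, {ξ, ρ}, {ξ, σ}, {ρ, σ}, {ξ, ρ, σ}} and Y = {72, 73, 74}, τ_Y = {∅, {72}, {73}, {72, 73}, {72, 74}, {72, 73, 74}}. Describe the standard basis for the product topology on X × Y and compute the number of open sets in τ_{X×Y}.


Basis B = {∅ × ∅, {ξ} × {72}, {ξ} × {73}, {ρ} × {72}, {ρ} × {73}, {σ} × {72}, {σ} × {73}, {ξ} × {72, 73}, {ξ} × {72, 74}, {ξ, ρ} × {72}, {ξ, σ} × {72}, {ξ, ρ} × {73}, {ξ, σ} × {73}, {ρ} × {72, 73}, {ρ} × {72, 74}, {ρ, σ} × {72}, {ρ, σ} × {73}, {σ} × {72, 73}, {σ} × {72, 74}, {ξ} × {72, 73, 74}, {ξ, ρ, σ} × {72}, {ξ, ρ, σ} × {73}, {ρ} × {72, 73, 74}, {σ} × {72, 73, 74}, {ξ, ρ} × {72, 73}, {ξ, σ} × {72, 73}, {ξ, ρ} × {72, 74}, {ξ, σ} × {72, 74}, {ρ, σ} × {72, 73}, {ρ, σ} × {72, 74}, {ξ, ρ} × {72, 73, 74}, {ξ, σ} × {72, 73, 74}, {ξ, ρ, σ} × {72, 73}, {ξ, ρ, σ} × {72, 74}, {ρ, σ} × {72, 73, 74}, {ξ, ρ, σ} × {72, 73, 74}}; |τ_{X×Y}| = 216.

Enumerate products U × V with U ∈ τ_X, V ∈ τ_Y (deduplicated):
  ∅ × ∅ = {} (∅)
  {ξ} × {72} = {(ξ,72)}
  {ξ} × {73} = {(ξ,73)}
  {ρ} × {72} = {(ρ,72)}
  {ρ} × {73} = {(ρ,73)}
  {σ} × {72} = {(σ,72)}
  {σ} × {73} = {(σ,73)}
  {ξ} × {72, 73} = {(ξ,72), (ξ,73)}
  {ξ} × {72, 74} = {(ξ,72), (ξ,74)}
  {ξ, ρ} × {72} = {(ξ,72), (ρ,72)}
  {ξ, σ} × {72} = {(ξ,72), (σ,72)}
  {ξ, ρ} × {73} = {(ξ,73), (ρ,73)}
  {ξ, σ} × {73} = {(ξ,73), (σ,73)}
  {ρ} × {72, 73} = {(ρ,72), (ρ,73)}
  {ρ} × {72, 74} = {(ρ,72), (ρ,74)}
  {ρ, σ} × {72} = {(ρ,72), (σ,72)}
  {ρ, σ} × {73} = {(ρ,73), (σ,73)}
  {σ} × {72, 73} = {(σ,72), (σ,73)}
  {σ} × {72, 74} = {(σ,72), (σ,74)}
  {ξ} × {72, 73, 74} = {(ξ,72), (ξ,73), (ξ,74)}
  {ξ, ρ, σ} × {72} = {(ξ,72), (ρ,72), (σ,72)}
  {ξ, ρ, σ} × {73} = {(ξ,73), (ρ,73), (σ,73)}
  {ρ} × {72, 73, 74} = {(ρ,72), (ρ,73), (ρ,74)}
  {σ} × {72, 73, 74} = {(σ,72), (σ,73), (σ,74)}
  {ξ, ρ} × {72, 73} = {(ξ,72), (ξ,73), (ρ,72), (ρ,73)}
  {ξ, σ} × {72, 73} = {(ξ,72), (ξ,73), (σ,72), (σ,73)}
  {ξ, ρ} × {72, 74} = {(ξ,72), (ξ,74), (ρ,72), (ρ,74)}
  {ξ, σ} × {72, 74} = {(ξ,72), (ξ,74), (σ,72), (σ,74)}
  {ρ, σ} × {72, 73} = {(ρ,72), (ρ,73), (σ,72), (σ,73)}
  {ρ, σ} × {72, 74} = {(ρ,72), (ρ,74), (σ,72), (σ,74)}
  {ξ, ρ} × {72, 73, 74} = {(ξ,72), (ξ,73), (ξ,74), (ρ,72), (ρ,73), (ρ,74)}
  {ξ, σ} × {72, 73, 74} = {(ξ,72), (ξ,73), (ξ,74), (σ,72), (σ,73), (σ,74)}
  {ξ, ρ, σ} × {72, 73} = {(ξ,72), (ξ,73), (ρ,72), (ρ,73), (σ,72), (σ,73)}
  {ξ, ρ, σ} × {72, 74} = {(ξ,72), (ξ,74), (ρ,72), (ρ,74), (σ,72), (σ,74)}
  {ρ, σ} × {72, 73, 74} = {(ρ,72), (ρ,73), (ρ,74), (σ,72), (σ,73), (σ,74)}
  {ξ, ρ, σ} × {72, 73, 74} = {(ξ,72), (ξ,73), (ξ,74), (ρ,72), (ρ,73), (ρ,74), (σ,72), (σ,73), (σ,74)}
These 36 distinct sets form the basis B.
Close under arbitrary unions to get τ_{X×Y}; counting gives |τ_{X×Y}| = 216.


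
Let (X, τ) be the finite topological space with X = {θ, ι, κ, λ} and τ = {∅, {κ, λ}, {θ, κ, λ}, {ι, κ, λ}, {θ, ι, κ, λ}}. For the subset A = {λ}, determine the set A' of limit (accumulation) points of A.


A' = {θ, ι, κ}

For each x ∈ X, list the open sets U ∈ τ with x ∈ U, then check whether U ∩ (A ∖ {x}) ≠ ∅ for every such U.
  x = θ: opens ∋ x are {θ, κ, λ}, {θ, ι, κ, λ}; each meets A ∖ {θ}, so x IS a limit point.
  x = ι: opens ∋ x are {ι, κ, λ}, {θ, ι, κ, λ}; each meets A ∖ {ι}, so x IS a limit point.
  x = κ: opens ∋ x are {κ, λ}, {θ, κ, λ}, {ι, κ, λ}, {θ, ι, κ, λ}; each meets A ∖ {κ}, so x IS a limit point.
  x = λ: open {κ, λ} ∋ x has {κ, λ} ∩ (A ∖ {λ}) = ∅, so x is NOT a limit point.
Collecting: A' = {θ, ι, κ}.


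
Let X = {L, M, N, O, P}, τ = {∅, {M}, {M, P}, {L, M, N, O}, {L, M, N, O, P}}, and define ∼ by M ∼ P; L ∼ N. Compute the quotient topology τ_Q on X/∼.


X/∼ = {[L=N], [M=P], [O]}; |τ_Q| = 3.

Equivalence classes: [L=N], [M=P], [O].
Quotient map π: X → X/∼ sends L ↦ [L=N], M ↦ [M=P], N ↦ [L=N], O ↦ [O], P ↦ [M=P].
For each subset V ⊆ X/∼, compute π^{-1}(V) ⊆ X and check whether π^{-1}(V) ∈ τ. V is open in τ_Q iff π^{-1}(V) ∈ τ.
  V = {}: π^{-1}(V) = ∅ ∈ τ ✓.
  V = {[L=N]}: π^{-1}(V) = {L, N} ∉ τ ✗.
  V = {[M=P]}: π^{-1}(V) = {M, P} ∈ τ ✓.
  V = {[L=N], [M=P]}: π^{-1}(V) = {L, M, N, P} ∉ τ ✗.
  V = {[O]}: π^{-1}(V) = {O} ∉ τ ✗.
  V = {[L=N], [O]}: π^{-1}(V) = {L, N, O} ∉ τ ✗.
  V = {[M=P], [O]}: π^{-1}(V) = {M, O, P} ∉ τ ✗.
  V = {[L=N], [M=P], [O]}: π^{-1}(V) = {L, M, N, O, P} ∈ τ ✓.
Open sets in the quotient: τ_Q = {{}, {[M=P]}, {[L=N], [M=P], [O]}} (3 elements).


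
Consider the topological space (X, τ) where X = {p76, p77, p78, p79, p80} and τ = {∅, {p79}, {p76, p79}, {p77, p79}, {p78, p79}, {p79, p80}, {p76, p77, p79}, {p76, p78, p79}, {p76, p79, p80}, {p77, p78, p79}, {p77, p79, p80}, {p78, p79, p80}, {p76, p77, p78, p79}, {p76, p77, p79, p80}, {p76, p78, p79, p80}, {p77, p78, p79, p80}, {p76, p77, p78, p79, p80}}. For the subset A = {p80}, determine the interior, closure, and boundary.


int(A) = ∅, cl(A) = {p80}, ∂A = {p80}.

Closed sets in (X, τ) are complements of opens:
  closed(X, τ) = {∅, {p76}, {p77}, {p78}, {p80}, {p76, p77}, {p76, p78}, {p76, p80}, {p77, p78}, {p77, p80}, {p78, p80}, {p76, p77, p78}, {p76, p77, p80}, {p76, p78, p80}, {p77, p78, p80}, {p76, p77, p78, p80}, {p76, p77, p78, p79, p80}}.
int(A) = ⋃ {U ∈ τ : U ⊆ A}. Opens contained in A: ∅.
Taking the union of these: int(A) = ∅.
cl(A) = ⋂ {C closed : A ⊆ C}. Closed sets containing A: {p80}, {p76, p80}, {p77, p80}, {p78, p80}, {p76, p77, p80}, {p76, p78, p80}, {p77, p78, p80}, {p76, p77, p78, p80}, {p76, p77, p78, p79, p80}.
Intersecting these: cl(A) = {p80}.
∂A = cl(A) ∖ int(A) = {p80} ∖ ∅ = {p80}.


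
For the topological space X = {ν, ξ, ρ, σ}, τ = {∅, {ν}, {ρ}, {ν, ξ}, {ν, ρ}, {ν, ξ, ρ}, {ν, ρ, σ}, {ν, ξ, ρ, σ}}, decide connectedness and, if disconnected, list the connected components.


(X, τ) is connected.

Find clopen sets (U ∈ τ with X ∖ U ∈ τ):
  U = ∅, X ∖ U = {ν, ξ, ρ, σ} — both open, so U is clopen.
  U = {ν, ξ, ρ, σ}, X ∖ U = ∅ — both open, so U is clopen.
Only trivial clopens (∅ and X) exist, so (X, τ) is connected.
Compute connected components by grouping points that agree on all clopens:
  component: {ν, ξ, ρ, σ}


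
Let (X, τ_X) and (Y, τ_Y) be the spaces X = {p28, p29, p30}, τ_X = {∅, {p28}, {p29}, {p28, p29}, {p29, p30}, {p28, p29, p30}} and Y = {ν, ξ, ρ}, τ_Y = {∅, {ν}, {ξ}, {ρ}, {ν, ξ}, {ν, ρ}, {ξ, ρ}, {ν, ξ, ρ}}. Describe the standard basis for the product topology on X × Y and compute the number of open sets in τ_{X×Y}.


Basis B = {∅ × ∅, {p28} × {ν}, {p28} × {ξ}, {p28} × {ρ}, {p29} × {ν}, {p29} × {ξ}, {p29} × {ρ}, {p28} × {ν, ξ}, {p28} × {ν, ρ}, {p28, p29} × {ν}, {p28} × {ξ, ρ}, {p28, p29} × {ξ}, {p28, p29} × {ρ}, {p29} × {ν, ξ}, {p29} × {ν, ρ}, {p29, p30} × {ν}, {p29} × {ξ, ρ}, {p29, p30} × {ξ}, {p29, p30} × {ρ}, {p28} × {ν, ξ, ρ}, {p28, p29, p30} × {ν}, {p28, p29, p30} × {ξ}, {p28, p29, p30} × {ρ}, {p29} × {ν, ξ, ρ}, {p28, p29} × {ν, ξ}, {p28, p29} × {ν, ρ}, {p28, p29} × {ξ, ρ}, {p29, p30} × {ν, ξ}, {p29, p30} × {ν, ρ}, {p29, p30} × {ξ, ρ}, {p28, p29} × {ν, ξ, ρ}, {p28, p29, p30} × {ν, ξ}, {p28, p29, p30} × {ν, ρ}, {p28, p29, p30} × {ξ, ρ}, {p29, p30} × {ν, ξ, ρ}, {p28, p29, p30} × {ν, ξ, ρ}}; |τ_{X×Y}| = 216.

Enumerate products U × V with U ∈ τ_X, V ∈ τ_Y (deduplicated):
  ∅ × ∅ = {} (∅)
  {p28} × {ν} = {(p28,ν)}
  {p28} × {ξ} = {(p28,ξ)}
  {p28} × {ρ} = {(p28,ρ)}
  {p29} × {ν} = {(p29,ν)}
  {p29} × {ξ} = {(p29,ξ)}
  {p29} × {ρ} = {(p29,ρ)}
  {p28} × {ν, ξ} = {(p28,ν), (p28,ξ)}
  {p28} × {ν, ρ} = {(p28,ν), (p28,ρ)}
  {p28, p29} × {ν} = {(p28,ν), (p29,ν)}
  {p28} × {ξ, ρ} = {(p28,ξ), (p28,ρ)}
  {p28, p29} × {ξ} = {(p28,ξ), (p29,ξ)}
  {p28, p29} × {ρ} = {(p28,ρ), (p29,ρ)}
  {p29} × {ν, ξ} = {(p29,ν), (p29,ξ)}
  {p29} × {ν, ρ} = {(p29,ν), (p29,ρ)}
  {p29, p30} × {ν} = {(p29,ν), (p30,ν)}
  {p29} × {ξ, ρ} = {(p29,ξ), (p29,ρ)}
  {p29, p30} × {ξ} = {(p29,ξ), (p30,ξ)}
  {p29, p30} × {ρ} = {(p29,ρ), (p30,ρ)}
  {p28} × {ν, ξ, ρ} = {(p28,ν), (p28,ξ), (p28,ρ)}
  {p28, p29, p30} × {ν} = {(p28,ν), (p29,ν), (p30,ν)}
  {p28, p29, p30} × {ξ} = {(p28,ξ), (p29,ξ), (p30,ξ)}
  {p28, p29, p30} × {ρ} = {(p28,ρ), (p29,ρ), (p30,ρ)}
  {p29} × {ν, ξ, ρ} = {(p29,ν), (p29,ξ), (p29,ρ)}
  {p28, p29} × {ν, ξ} = {(p28,ν), (p28,ξ), (p29,ν), (p29,ξ)}
  {p28, p29} × {ν, ρ} = {(p28,ν), (p28,ρ), (p29,ν), (p29,ρ)}
  {p28, p29} × {ξ, ρ} = {(p28,ξ), (p28,ρ), (p29,ξ), (p29,ρ)}
  {p29, p30} × {ν, ξ} = {(p29,ν), (p29,ξ), (p30,ν), (p30,ξ)}
  {p29, p30} × {ν, ρ} = {(p29,ν), (p29,ρ), (p30,ν), (p30,ρ)}
  {p29, p30} × {ξ, ρ} = {(p29,ξ), (p29,ρ), (p30,ξ), (p30,ρ)}
  {p28, p29} × {ν, ξ, ρ} = {(p28,ν), (p28,ξ), (p28,ρ), (p29,ν), (p29,ξ), (p29,ρ)}
  {p28, p29, p30} × {ν, ξ} = {(p28,ν), (p28,ξ), (p29,ν), (p29,ξ), (p30,ν), (p30,ξ)}
  {p28, p29, p30} × {ν, ρ} = {(p28,ν), (p28,ρ), (p29,ν), (p29,ρ), (p30,ν), (p30,ρ)}
  {p28, p29, p30} × {ξ, ρ} = {(p28,ξ), (p28,ρ), (p29,ξ), (p29,ρ), (p30,ξ), (p30,ρ)}
  {p29, p30} × {ν, ξ, ρ} = {(p29,ν), (p29,ξ), (p29,ρ), (p30,ν), (p30,ξ), (p30,ρ)}
  {p28, p29, p30} × {ν, ξ, ρ} = {(p28,ν), (p28,ξ), (p28,ρ), (p29,ν), (p29,ξ), (p29,ρ), (p30,ν), (p30,ξ), (p30,ρ)}
These 36 distinct sets form the basis B.
Close under arbitrary unions to get τ_{X×Y}; counting gives |τ_{X×Y}| = 216.


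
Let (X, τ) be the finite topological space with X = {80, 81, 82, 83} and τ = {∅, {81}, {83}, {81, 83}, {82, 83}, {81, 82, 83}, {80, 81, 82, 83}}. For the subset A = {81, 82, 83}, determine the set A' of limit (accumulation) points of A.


A' = {80, 82}

For each x ∈ X, list the open sets U ∈ τ with x ∈ U, then check whether U ∩ (A ∖ {x}) ≠ ∅ for every such U.
  x = 80: opens ∋ x are {80, 81, 82, 83}; each meets A ∖ {80}, so x IS a limit point.
  x = 81: open {81} ∋ x has {81} ∩ (A ∖ {81}) = ∅, so x is NOT a limit point.
  x = 82: opens ∋ x are {82, 83}, {81, 82, 83}, {80, 81, 82, 83}; each meets A ∖ {82}, so x IS a limit point.
  x = 83: open {83} ∋ x has {83} ∩ (A ∖ {83}) = ∅, so x is NOT a limit point.
Collecting: A' = {80, 82}.


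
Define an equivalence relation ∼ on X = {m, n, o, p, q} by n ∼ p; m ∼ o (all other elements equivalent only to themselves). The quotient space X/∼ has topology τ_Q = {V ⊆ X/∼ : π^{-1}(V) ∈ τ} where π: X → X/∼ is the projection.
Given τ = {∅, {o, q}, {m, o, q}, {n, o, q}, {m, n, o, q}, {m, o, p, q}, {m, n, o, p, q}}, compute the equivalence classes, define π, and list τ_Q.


X/∼ = {[m=o], [n=p], [q]}; |τ_Q| = 3.

Equivalence classes: [m=o], [n=p], [q].
Quotient map π: X → X/∼ sends m ↦ [m=o], n ↦ [n=p], o ↦ [m=o], p ↦ [n=p], q ↦ [q].
For each subset V ⊆ X/∼, compute π^{-1}(V) ⊆ X and check whether π^{-1}(V) ∈ τ. V is open in τ_Q iff π^{-1}(V) ∈ τ.
  V = {}: π^{-1}(V) = ∅ ∈ τ ✓.
  V = {[m=o]}: π^{-1}(V) = {m, o} ∉ τ ✗.
  V = {[n=p]}: π^{-1}(V) = {n, p} ∉ τ ✗.
  V = {[m=o], [n=p]}: π^{-1}(V) = {m, n, o, p} ∉ τ ✗.
  V = {[q]}: π^{-1}(V) = {q} ∉ τ ✗.
  V = {[m=o], [q]}: π^{-1}(V) = {m, o, q} ∈ τ ✓.
  V = {[n=p], [q]}: π^{-1}(V) = {n, p, q} ∉ τ ✗.
  V = {[m=o], [n=p], [q]}: π^{-1}(V) = {m, n, o, p, q} ∈ τ ✓.
Open sets in the quotient: τ_Q = {{}, {[m=o], [q]}, {[m=o], [n=p], [q]}} (3 elements).


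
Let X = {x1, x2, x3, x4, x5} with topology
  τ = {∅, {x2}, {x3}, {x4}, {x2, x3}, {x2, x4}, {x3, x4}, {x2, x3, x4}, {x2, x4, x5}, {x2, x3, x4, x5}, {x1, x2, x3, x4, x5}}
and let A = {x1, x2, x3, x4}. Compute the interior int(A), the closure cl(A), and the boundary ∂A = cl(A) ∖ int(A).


int(A) = {x2, x3, x4}, cl(A) = {x1, x2, x3, x4, x5}, ∂A = {x1, x5}.

Closed sets in (X, τ) are complements of opens:
  closed(X, τ) = {∅, {x1}, {x1, x3}, {x1, x5}, {x1, x2, x5}, {x1, x3, x5}, {x1, x4, x5}, {x1, x2, x3, x5}, {x1, x2, x4, x5}, {x1, x3, x4, x5}, {x1, x2, x3, x4, x5}}.
int(A) = ⋃ {U ∈ τ : U ⊆ A}. Opens contained in A: ∅, {x2}, {x3}, {x4}, {x2, x3}, {x2, x4}, {x3, x4}, {x2, x3, x4}.
Taking the union of these: int(A) = {x2, x3, x4}.
cl(A) = ⋂ {C closed : A ⊆ C}. Closed sets containing A: {x1, x2, x3, x4, x5}.
Intersecting these: cl(A) = {x1, x2, x3, x4, x5}.
∂A = cl(A) ∖ int(A) = {x1, x2, x3, x4, x5} ∖ {x2, x3, x4} = {x1, x5}.


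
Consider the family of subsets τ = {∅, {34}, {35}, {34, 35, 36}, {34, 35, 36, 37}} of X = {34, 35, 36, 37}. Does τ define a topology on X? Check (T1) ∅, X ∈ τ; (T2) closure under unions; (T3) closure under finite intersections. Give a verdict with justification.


τ is NOT a topology on X.

Axiom (T1): ∅ ∈ τ? Yes; X ∈ τ? Yes.
Axiom (T2/T3): check pairwise unions and intersections of members of τ.
Counterexample for (T2): {34} ∪ {35} = {34, 35} ∉ τ. Therefore τ is NOT a topology.


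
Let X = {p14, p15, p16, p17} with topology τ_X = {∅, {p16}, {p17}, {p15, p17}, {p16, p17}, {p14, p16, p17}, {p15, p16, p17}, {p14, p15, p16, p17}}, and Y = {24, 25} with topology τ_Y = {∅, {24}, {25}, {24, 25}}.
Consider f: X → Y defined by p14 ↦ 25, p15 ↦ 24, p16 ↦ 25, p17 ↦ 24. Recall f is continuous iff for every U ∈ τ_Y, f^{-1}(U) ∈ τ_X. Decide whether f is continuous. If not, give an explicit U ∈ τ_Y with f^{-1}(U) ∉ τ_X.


f is NOT continuous.

Compute f^{-1}(U) for each U ∈ τ_Y:
  U = ∅: f^{-1}(U) = ∅ ∈ τ_X ✓.
  U = {24}: f^{-1}(U) = {p15, p17} ∈ τ_X ✓.
  U = {25}: f^{-1}(U) = {p14, p16} ∉ τ_X ✗.
  U = {24, 25}: f^{-1}(U) = {p14, p15, p16, p17} ∈ τ_X ✓.
Found U = {25} with f^{-1}(U) = {p14, p16} not in τ_X. Therefore f is NOT continuous.


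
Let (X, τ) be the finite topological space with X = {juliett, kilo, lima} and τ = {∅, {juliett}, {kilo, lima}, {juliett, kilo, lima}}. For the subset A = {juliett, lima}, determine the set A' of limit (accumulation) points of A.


A' = {kilo}

For each x ∈ X, list the open sets U ∈ τ with x ∈ U, then check whether U ∩ (A ∖ {x}) ≠ ∅ for every such U.
  x = juliett: open {juliett} ∋ x has {juliett} ∩ (A ∖ {juliett}) = ∅, so x is NOT a limit point.
  x = kilo: opens ∋ x are {kilo, lima}, {juliett, kilo, lima}; each meets A ∖ {kilo}, so x IS a limit point.
  x = lima: open {kilo, lima} ∋ x has {kilo, lima} ∩ (A ∖ {lima}) = ∅, so x is NOT a limit point.
Collecting: A' = {kilo}.


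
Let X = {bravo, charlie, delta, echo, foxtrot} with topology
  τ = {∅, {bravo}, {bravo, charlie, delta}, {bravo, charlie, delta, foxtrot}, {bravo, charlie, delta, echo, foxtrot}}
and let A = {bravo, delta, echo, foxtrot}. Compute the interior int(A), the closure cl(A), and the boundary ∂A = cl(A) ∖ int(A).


int(A) = {bravo}, cl(A) = {bravo, charlie, delta, echo, foxtrot}, ∂A = {charlie, delta, echo, foxtrot}.

Closed sets in (X, τ) are complements of opens:
  closed(X, τ) = {∅, {echo}, {echo, foxtrot}, {charlie, delta, echo, foxtrot}, {bravo, charlie, delta, echo, foxtrot}}.
int(A) = ⋃ {U ∈ τ : U ⊆ A}. Opens contained in A: ∅, {bravo}.
Taking the union of these: int(A) = {bravo}.
cl(A) = ⋂ {C closed : A ⊆ C}. Closed sets containing A: {bravo, charlie, delta, echo, foxtrot}.
Intersecting these: cl(A) = {bravo, charlie, delta, echo, foxtrot}.
∂A = cl(A) ∖ int(A) = {bravo, charlie, delta, echo, foxtrot} ∖ {bravo} = {charlie, delta, echo, foxtrot}.


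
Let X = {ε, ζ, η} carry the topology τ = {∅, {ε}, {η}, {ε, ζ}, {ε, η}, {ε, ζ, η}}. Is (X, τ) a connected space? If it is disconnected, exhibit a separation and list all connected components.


(X, τ) is disconnected; components = [{η}, {ε, ζ}].

Find clopen sets (U ∈ τ with X ∖ U ∈ τ):
  U = ∅, X ∖ U = {ε, ζ, η} — both open, so U is clopen.
  U = {η}, X ∖ U = {ε, ζ} — both open, so U is clopen.
  U = {ε, ζ}, X ∖ U = {η} — both open, so U is clopen.
  U = {ε, ζ, η}, X ∖ U = ∅ — both open, so U is clopen.
Nontrivial clopen(s) exist: e.g. {ε, ζ}. So (X, τ) is disconnected.
Compute connected components by grouping points that agree on all clopens:
  component: {η}
  component: {ε, ζ}


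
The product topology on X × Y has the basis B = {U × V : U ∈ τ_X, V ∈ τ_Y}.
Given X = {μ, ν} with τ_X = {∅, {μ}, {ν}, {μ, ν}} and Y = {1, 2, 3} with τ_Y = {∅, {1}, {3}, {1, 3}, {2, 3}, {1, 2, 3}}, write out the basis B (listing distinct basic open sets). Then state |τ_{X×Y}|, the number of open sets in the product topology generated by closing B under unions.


Basis B = {∅ × ∅, {μ} × {1}, {μ} × {3}, {ν} × {1}, {ν} × {3}, {μ} × {1, 3}, {μ, ν} × {1}, {μ} × {2, 3}, {μ, ν} × {3}, {ν} × {1, 3}, {ν} × {2, 3}, {μ} × {1, 2, 3}, {ν} × {1, 2, 3}, {μ, ν} × {1, 3}, {μ, ν} × {2, 3}, {μ, ν} × {1, 2, 3}}; |τ_{X×Y}| = 36.

Enumerate products U × V with U ∈ τ_X, V ∈ τ_Y (deduplicated):
  ∅ × ∅ = {} (∅)
  {μ} × {1} = {(μ,1)}
  {μ} × {3} = {(μ,3)}
  {ν} × {1} = {(ν,1)}
  {ν} × {3} = {(ν,3)}
  {μ} × {1, 3} = {(μ,1), (μ,3)}
  {μ, ν} × {1} = {(μ,1), (ν,1)}
  {μ} × {2, 3} = {(μ,2), (μ,3)}
  {μ, ν} × {3} = {(μ,3), (ν,3)}
  {ν} × {1, 3} = {(ν,1), (ν,3)}
  {ν} × {2, 3} = {(ν,2), (ν,3)}
  {μ} × {1, 2, 3} = {(μ,1), (μ,2), (μ,3)}
  {ν} × {1, 2, 3} = {(ν,1), (ν,2), (ν,3)}
  {μ, ν} × {1, 3} = {(μ,1), (μ,3), (ν,1), (ν,3)}
  {μ, ν} × {2, 3} = {(μ,2), (μ,3), (ν,2), (ν,3)}
  {μ, ν} × {1, 2, 3} = {(μ,1), (μ,2), (μ,3), (ν,1), (ν,2), (ν,3)}
These 16 distinct sets form the basis B.
Close under arbitrary unions to get τ_{X×Y}; counting gives |τ_{X×Y}| = 36.


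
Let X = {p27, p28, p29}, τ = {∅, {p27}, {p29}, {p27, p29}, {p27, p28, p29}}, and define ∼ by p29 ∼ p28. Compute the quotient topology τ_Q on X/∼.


X/∼ = {[p27], [p28=p29]}; |τ_Q| = 3.

Equivalence classes: [p27], [p28=p29].
Quotient map π: X → X/∼ sends p27 ↦ [p27], p28 ↦ [p28=p29], p29 ↦ [p28=p29].
For each subset V ⊆ X/∼, compute π^{-1}(V) ⊆ X and check whether π^{-1}(V) ∈ τ. V is open in τ_Q iff π^{-1}(V) ∈ τ.
  V = {}: π^{-1}(V) = ∅ ∈ τ ✓.
  V = {[p27]}: π^{-1}(V) = {p27} ∈ τ ✓.
  V = {[p28=p29]}: π^{-1}(V) = {p28, p29} ∉ τ ✗.
  V = {[p27], [p28=p29]}: π^{-1}(V) = {p27, p28, p29} ∈ τ ✓.
Open sets in the quotient: τ_Q = {{}, {[p27]}, {[p27], [p28=p29]}} (3 elements).


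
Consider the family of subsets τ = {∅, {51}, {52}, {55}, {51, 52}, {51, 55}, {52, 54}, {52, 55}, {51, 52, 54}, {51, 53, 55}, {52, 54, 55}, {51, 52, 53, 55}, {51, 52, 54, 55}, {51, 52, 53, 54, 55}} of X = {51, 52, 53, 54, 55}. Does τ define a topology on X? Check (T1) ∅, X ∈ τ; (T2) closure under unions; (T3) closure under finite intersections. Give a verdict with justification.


τ is NOT a topology on X.

Axiom (T1): ∅ ∈ τ? Yes; X ∈ τ? Yes.
Axiom (T2/T3): check pairwise unions and intersections of members of τ.
Counterexample for (T2): {51} ∪ {52, 55} = {51, 52, 55} ∉ τ. Therefore τ is NOT a topology.


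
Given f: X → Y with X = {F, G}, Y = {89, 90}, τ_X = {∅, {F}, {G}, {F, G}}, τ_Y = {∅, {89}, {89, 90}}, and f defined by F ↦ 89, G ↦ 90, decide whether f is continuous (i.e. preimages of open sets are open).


f IS continuous.

Compute f^{-1}(U) for each U ∈ τ_Y:
  U = ∅: f^{-1}(U) = ∅ ∈ τ_X ✓.
  U = {89}: f^{-1}(U) = {F} ∈ τ_X ✓.
  U = {89, 90}: f^{-1}(U) = {F, G} ∈ τ_X ✓.
Every preimage lies in τ_X, so f IS continuous.


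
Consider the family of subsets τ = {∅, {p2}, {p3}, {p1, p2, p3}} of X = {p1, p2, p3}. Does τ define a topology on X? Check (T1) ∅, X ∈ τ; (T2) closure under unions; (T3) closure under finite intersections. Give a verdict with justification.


τ is NOT a topology on X.

Axiom (T1): ∅ ∈ τ? Yes; X ∈ τ? Yes.
Axiom (T2/T3): check pairwise unions and intersections of members of τ.
Counterexample for (T2): {p2} ∪ {p3} = {p2, p3} ∉ τ. Therefore τ is NOT a topology.


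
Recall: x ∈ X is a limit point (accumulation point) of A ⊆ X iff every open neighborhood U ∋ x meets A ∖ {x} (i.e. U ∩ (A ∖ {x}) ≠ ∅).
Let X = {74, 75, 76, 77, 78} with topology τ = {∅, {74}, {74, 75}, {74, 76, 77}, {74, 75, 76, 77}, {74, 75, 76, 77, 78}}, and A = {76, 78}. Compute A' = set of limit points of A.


A' = {77, 78}

For each x ∈ X, list the open sets U ∈ τ with x ∈ U, then check whether U ∩ (A ∖ {x}) ≠ ∅ for every such U.
  x = 74: open {74} ∋ x has {74} ∩ (A ∖ {74}) = ∅, so x is NOT a limit point.
  x = 75: open {74, 75} ∋ x has {74, 75} ∩ (A ∖ {75}) = ∅, so x is NOT a limit point.
  x = 76: open {74, 76, 77} ∋ x has {74, 76, 77} ∩ (A ∖ {76}) = ∅, so x is NOT a limit point.
  x = 77: opens ∋ x are {74, 76, 77}, {74, 75, 76, 77}, {74, 75, 76, 77, 78}; each meets A ∖ {77}, so x IS a limit point.
  x = 78: opens ∋ x are {74, 75, 76, 77, 78}; each meets A ∖ {78}, so x IS a limit point.
Collecting: A' = {77, 78}.


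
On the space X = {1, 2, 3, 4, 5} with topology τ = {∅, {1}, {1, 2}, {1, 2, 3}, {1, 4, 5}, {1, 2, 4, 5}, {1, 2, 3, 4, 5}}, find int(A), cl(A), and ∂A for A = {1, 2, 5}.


int(A) = {1, 2}, cl(A) = {1, 2, 3, 4, 5}, ∂A = {3, 4, 5}.

Closed sets in (X, τ) are complements of opens:
  closed(X, τ) = {∅, {3}, {2, 3}, {4, 5}, {3, 4, 5}, {2, 3, 4, 5}, {1, 2, 3, 4, 5}}.
int(A) = ⋃ {U ∈ τ : U ⊆ A}. Opens contained in A: ∅, {1}, {1, 2}.
Taking the union of these: int(A) = {1, 2}.
cl(A) = ⋂ {C closed : A ⊆ C}. Closed sets containing A: {1, 2, 3, 4, 5}.
Intersecting these: cl(A) = {1, 2, 3, 4, 5}.
∂A = cl(A) ∖ int(A) = {1, 2, 3, 4, 5} ∖ {1, 2} = {3, 4, 5}.


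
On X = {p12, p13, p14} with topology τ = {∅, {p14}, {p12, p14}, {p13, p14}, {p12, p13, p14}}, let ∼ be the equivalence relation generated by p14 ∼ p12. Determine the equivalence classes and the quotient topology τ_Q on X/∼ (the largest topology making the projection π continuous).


X/∼ = {[p12=p14], [p13]}; |τ_Q| = 3.

Equivalence classes: [p12=p14], [p13].
Quotient map π: X → X/∼ sends p12 ↦ [p12=p14], p13 ↦ [p13], p14 ↦ [p12=p14].
For each subset V ⊆ X/∼, compute π^{-1}(V) ⊆ X and check whether π^{-1}(V) ∈ τ. V is open in τ_Q iff π^{-1}(V) ∈ τ.
  V = {}: π^{-1}(V) = ∅ ∈ τ ✓.
  V = {[p12=p14]}: π^{-1}(V) = {p12, p14} ∈ τ ✓.
  V = {[p13]}: π^{-1}(V) = {p13} ∉ τ ✗.
  V = {[p12=p14], [p13]}: π^{-1}(V) = {p12, p13, p14} ∈ τ ✓.
Open sets in the quotient: τ_Q = {{}, {[p12=p14]}, {[p12=p14], [p13]}} (3 elements).


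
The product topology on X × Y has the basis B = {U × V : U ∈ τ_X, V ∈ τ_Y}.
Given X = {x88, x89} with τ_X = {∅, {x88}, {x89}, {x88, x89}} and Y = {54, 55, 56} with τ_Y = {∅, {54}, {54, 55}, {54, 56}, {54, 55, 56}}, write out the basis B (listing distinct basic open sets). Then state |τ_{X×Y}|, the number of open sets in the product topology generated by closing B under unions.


Basis B = {∅ × ∅, {x88} × {54}, {x89} × {54}, {x88} × {54, 55}, {x88} × {54, 56}, {x88, x89} × {54}, {x89} × {54, 55}, {x89} × {54, 56}, {x88} × {54, 55, 56}, {x89} × {54, 55, 56}, {x88, x89} × {54, 55}, {x88, x89} × {54, 56}, {x88, x89} × {54, 55, 56}}; |τ_{X×Y}| = 25.

Enumerate products U × V with U ∈ τ_X, V ∈ τ_Y (deduplicated):
  ∅ × ∅ = {} (∅)
  {x88} × {54} = {(x88,54)}
  {x89} × {54} = {(x89,54)}
  {x88} × {54, 55} = {(x88,54), (x88,55)}
  {x88} × {54, 56} = {(x88,54), (x88,56)}
  {x88, x89} × {54} = {(x88,54), (x89,54)}
  {x89} × {54, 55} = {(x89,54), (x89,55)}
  {x89} × {54, 56} = {(x89,54), (x89,56)}
  {x88} × {54, 55, 56} = {(x88,54), (x88,55), (x88,56)}
  {x89} × {54, 55, 56} = {(x89,54), (x89,55), (x89,56)}
  {x88, x89} × {54, 55} = {(x88,54), (x88,55), (x89,54), (x89,55)}
  {x88, x89} × {54, 56} = {(x88,54), (x88,56), (x89,54), (x89,56)}
  {x88, x89} × {54, 55, 56} = {(x88,54), (x88,55), (x88,56), (x89,54), (x89,55), (x89,56)}
These 13 distinct sets form the basis B.
Close under arbitrary unions to get τ_{X×Y}; counting gives |τ_{X×Y}| = 25.


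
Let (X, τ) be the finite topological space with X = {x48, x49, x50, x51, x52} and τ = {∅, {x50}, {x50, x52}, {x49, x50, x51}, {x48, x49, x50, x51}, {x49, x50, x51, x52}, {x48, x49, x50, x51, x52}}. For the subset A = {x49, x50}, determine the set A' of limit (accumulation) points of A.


A' = {x48, x49, x51, x52}

For each x ∈ X, list the open sets U ∈ τ with x ∈ U, then check whether U ∩ (A ∖ {x}) ≠ ∅ for every such U.
  x = x48: opens ∋ x are {x48, x49, x50, x51}, {x48, x49, x50, x51, x52}; each meets A ∖ {x48}, so x IS a limit point.
  x = x49: opens ∋ x are {x49, x50, x51}, {x48, x49, x50, x51}, {x49, x50, x51, x52}, {x48, x49, x50, x51, x52}; each meets A ∖ {x49}, so x IS a limit point.
  x = x50: open {x50} ∋ x has {x50} ∩ (A ∖ {x50}) = ∅, so x is NOT a limit point.
  x = x51: opens ∋ x are {x49, x50, x51}, {x48, x49, x50, x51}, {x49, x50, x51, x52}, {x48, x49, x50, x51, x52}; each meets A ∖ {x51}, so x IS a limit point.
  x = x52: opens ∋ x are {x50, x52}, {x49, x50, x51, x52}, {x48, x49, x50, x51, x52}; each meets A ∖ {x52}, so x IS a limit point.
Collecting: A' = {x48, x49, x51, x52}.


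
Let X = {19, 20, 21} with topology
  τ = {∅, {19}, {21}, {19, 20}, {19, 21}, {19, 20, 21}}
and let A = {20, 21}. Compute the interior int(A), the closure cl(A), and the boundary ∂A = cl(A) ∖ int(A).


int(A) = {21}, cl(A) = {20, 21}, ∂A = {20}.

Closed sets in (X, τ) are complements of opens:
  closed(X, τ) = {∅, {20}, {21}, {19, 20}, {20, 21}, {19, 20, 21}}.
int(A) = ⋃ {U ∈ τ : U ⊆ A}. Opens contained in A: ∅, {21}.
Taking the union of these: int(A) = {21}.
cl(A) = ⋂ {C closed : A ⊆ C}. Closed sets containing A: {20, 21}, {19, 20, 21}.
Intersecting these: cl(A) = {20, 21}.
∂A = cl(A) ∖ int(A) = {20, 21} ∖ {21} = {20}.


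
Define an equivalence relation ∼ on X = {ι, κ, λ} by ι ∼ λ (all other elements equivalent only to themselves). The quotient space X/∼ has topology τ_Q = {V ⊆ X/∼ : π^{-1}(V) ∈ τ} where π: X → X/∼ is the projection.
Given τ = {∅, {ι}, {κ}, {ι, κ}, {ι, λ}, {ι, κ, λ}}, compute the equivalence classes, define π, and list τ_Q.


X/∼ = {[ι=λ], [κ]}; |τ_Q| = 4.

Equivalence classes: [ι=λ], [κ].
Quotient map π: X → X/∼ sends ι ↦ [ι=λ], κ ↦ [κ], λ ↦ [ι=λ].
For each subset V ⊆ X/∼, compute π^{-1}(V) ⊆ X and check whether π^{-1}(V) ∈ τ. V is open in τ_Q iff π^{-1}(V) ∈ τ.
  V = {}: π^{-1}(V) = ∅ ∈ τ ✓.
  V = {[ι=λ]}: π^{-1}(V) = {ι, λ} ∈ τ ✓.
  V = {[κ]}: π^{-1}(V) = {κ} ∈ τ ✓.
  V = {[ι=λ], [κ]}: π^{-1}(V) = {ι, κ, λ} ∈ τ ✓.
Open sets in the quotient: τ_Q = {{}, {[ι=λ]}, {[κ]}, {[ι=λ], [κ]}} (4 elements).


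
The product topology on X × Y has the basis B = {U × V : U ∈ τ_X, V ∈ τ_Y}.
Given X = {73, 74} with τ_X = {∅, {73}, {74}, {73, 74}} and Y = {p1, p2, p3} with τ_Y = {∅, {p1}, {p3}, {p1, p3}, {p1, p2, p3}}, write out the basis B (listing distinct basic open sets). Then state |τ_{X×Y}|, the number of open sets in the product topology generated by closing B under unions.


Basis B = {∅ × ∅, {73} × {p1}, {73} × {p3}, {74} × {p1}, {74} × {p3}, {73} × {p1, p3}, {73, 74} × {p1}, {73, 74} × {p3}, {74} × {p1, p3}, {73} × {p1, p2, p3}, {74} × {p1, p2, p3}, {73, 74} × {p1, p3}, {73, 74} × {p1, p2, p3}}; |τ_{X×Y}| = 25.

Enumerate products U × V with U ∈ τ_X, V ∈ τ_Y (deduplicated):
  ∅ × ∅ = {} (∅)
  {73} × {p1} = {(73,p1)}
  {73} × {p3} = {(73,p3)}
  {74} × {p1} = {(74,p1)}
  {74} × {p3} = {(74,p3)}
  {73} × {p1, p3} = {(73,p1), (73,p3)}
  {73, 74} × {p1} = {(73,p1), (74,p1)}
  {73, 74} × {p3} = {(73,p3), (74,p3)}
  {74} × {p1, p3} = {(74,p1), (74,p3)}
  {73} × {p1, p2, p3} = {(73,p1), (73,p2), (73,p3)}
  {74} × {p1, p2, p3} = {(74,p1), (74,p2), (74,p3)}
  {73, 74} × {p1, p3} = {(73,p1), (73,p3), (74,p1), (74,p3)}
  {73, 74} × {p1, p2, p3} = {(73,p1), (73,p2), (73,p3), (74,p1), (74,p2), (74,p3)}
These 13 distinct sets form the basis B.
Close under arbitrary unions to get τ_{X×Y}; counting gives |τ_{X×Y}| = 25.


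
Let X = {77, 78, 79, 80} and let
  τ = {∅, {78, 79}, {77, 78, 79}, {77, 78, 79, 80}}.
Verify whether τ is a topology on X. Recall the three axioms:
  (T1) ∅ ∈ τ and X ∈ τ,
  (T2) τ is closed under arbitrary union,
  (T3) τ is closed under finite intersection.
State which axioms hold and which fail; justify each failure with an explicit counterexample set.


τ IS a topology on X.

Axiom (T1): ∅ ∈ τ? Yes; X ∈ τ? Yes.
Axiom (T2/T3): check pairwise unions and intersections of members of τ.
All pairwise intersections and unions checked — each lies in τ. Therefore τ satisfies (T1), (T2), (T3): it IS a topology on X.


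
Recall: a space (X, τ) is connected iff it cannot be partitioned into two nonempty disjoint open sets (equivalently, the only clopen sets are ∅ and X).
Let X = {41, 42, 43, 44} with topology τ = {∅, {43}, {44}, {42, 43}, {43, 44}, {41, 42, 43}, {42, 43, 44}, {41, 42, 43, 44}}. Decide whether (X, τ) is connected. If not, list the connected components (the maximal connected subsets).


(X, τ) is disconnected; components = [{44}, {41, 42, 43}].

Find clopen sets (U ∈ τ with X ∖ U ∈ τ):
  U = ∅, X ∖ U = {41, 42, 43, 44} — both open, so U is clopen.
  U = {44}, X ∖ U = {41, 42, 43} — both open, so U is clopen.
  U = {41, 42, 43}, X ∖ U = {44} — both open, so U is clopen.
  U = {41, 42, 43, 44}, X ∖ U = ∅ — both open, so U is clopen.
Nontrivial clopen(s) exist: e.g. {44}. So (X, τ) is disconnected.
Compute connected components by grouping points that agree on all clopens:
  component: {44}
  component: {41, 42, 43}


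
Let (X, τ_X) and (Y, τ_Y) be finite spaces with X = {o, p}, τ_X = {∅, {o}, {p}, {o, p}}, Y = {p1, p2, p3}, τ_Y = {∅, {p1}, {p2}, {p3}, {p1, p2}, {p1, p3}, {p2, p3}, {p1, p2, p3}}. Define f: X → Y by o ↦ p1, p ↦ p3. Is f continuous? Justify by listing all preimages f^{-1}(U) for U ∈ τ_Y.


f IS continuous.

Compute f^{-1}(U) for each U ∈ τ_Y:
  U = ∅: f^{-1}(U) = ∅ ∈ τ_X ✓.
  U = {p1}: f^{-1}(U) = {o} ∈ τ_X ✓.
  U = {p2}: f^{-1}(U) = ∅ ∈ τ_X ✓.
  U = {p3}: f^{-1}(U) = {p} ∈ τ_X ✓.
  U = {p1, p2}: f^{-1}(U) = {o} ∈ τ_X ✓.
  U = {p1, p3}: f^{-1}(U) = {o, p} ∈ τ_X ✓.
  U = {p2, p3}: f^{-1}(U) = {p} ∈ τ_X ✓.
  U = {p1, p2, p3}: f^{-1}(U) = {o, p} ∈ τ_X ✓.
Every preimage lies in τ_X, so f IS continuous.


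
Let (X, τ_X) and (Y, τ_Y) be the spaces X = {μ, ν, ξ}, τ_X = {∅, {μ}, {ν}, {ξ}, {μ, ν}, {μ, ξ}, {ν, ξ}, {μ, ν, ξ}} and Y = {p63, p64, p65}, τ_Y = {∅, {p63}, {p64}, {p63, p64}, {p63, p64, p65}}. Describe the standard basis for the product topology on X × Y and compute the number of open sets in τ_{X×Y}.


Basis B = {∅ × ∅, {μ} × {p63}, {μ} × {p64}, {ν} × {p63}, {ν} × {p64}, {ξ} × {p63}, {ξ} × {p64}, {μ} × {p63, p64}, {μ, ν} × {p63}, {μ, ξ} × {p63}, {μ, ν} × {p64}, {μ, ξ} × {p64}, {ν} × {p63, p64}, {ν, ξ} × {p63}, {ν, ξ} × {p64}, {ξ} × {p63, p64}, {μ} × {p63, p64, p65}, {μ, ν, ξ} × {p63}, {μ, ν, ξ} × {p64}, {ν} × {p63, p64, p65}, {ξ} × {p63, p64, p65}, {μ, ν} × {p63, p64}, {μ, ξ} × {p63, p64}, {ν, ξ} × {p63, p64}, {μ, ν} × {p63, p64, p65}, {μ, ξ} × {p63, p64, p65}, {μ, ν, ξ} × {p63, p64}, {ν, ξ} × {p63, p64, p65}, {μ, ν, ξ} × {p63, p64, p65}}; |τ_{X×Y}| = 125.

Enumerate products U × V with U ∈ τ_X, V ∈ τ_Y (deduplicated):
  ∅ × ∅ = {} (∅)
  {μ} × {p63} = {(μ,p63)}
  {μ} × {p64} = {(μ,p64)}
  {ν} × {p63} = {(ν,p63)}
  {ν} × {p64} = {(ν,p64)}
  {ξ} × {p63} = {(ξ,p63)}
  {ξ} × {p64} = {(ξ,p64)}
  {μ} × {p63, p64} = {(μ,p63), (μ,p64)}
  {μ, ν} × {p63} = {(μ,p63), (ν,p63)}
  {μ, ξ} × {p63} = {(μ,p63), (ξ,p63)}
  {μ, ν} × {p64} = {(μ,p64), (ν,p64)}
  {μ, ξ} × {p64} = {(μ,p64), (ξ,p64)}
  {ν} × {p63, p64} = {(ν,p63), (ν,p64)}
  {ν, ξ} × {p63} = {(ν,p63), (ξ,p63)}
  {ν, ξ} × {p64} = {(ν,p64), (ξ,p64)}
  {ξ} × {p63, p64} = {(ξ,p63), (ξ,p64)}
  {μ} × {p63, p64, p65} = {(μ,p63), (μ,p64), (μ,p65)}
  {μ, ν, ξ} × {p63} = {(μ,p63), (ν,p63), (ξ,p63)}
  {μ, ν, ξ} × {p64} = {(μ,p64), (ν,p64), (ξ,p64)}
  {ν} × {p63, p64, p65} = {(ν,p63), (ν,p64), (ν,p65)}
  {ξ} × {p63, p64, p65} = {(ξ,p63), (ξ,p64), (ξ,p65)}
  {μ, ν} × {p63, p64} = {(μ,p63), (μ,p64), (ν,p63), (ν,p64)}
  {μ, ξ} × {p63, p64} = {(μ,p63), (μ,p64), (ξ,p63), (ξ,p64)}
  {ν, ξ} × {p63, p64} = {(ν,p63), (ν,p64), (ξ,p63), (ξ,p64)}
  {μ, ν} × {p63, p64, p65} = {(μ,p63), (μ,p64), (μ,p65), (ν,p63), (ν,p64), (ν,p65)}
  {μ, ξ} × {p63, p64, p65} = {(μ,p63), (μ,p64), (μ,p65), (ξ,p63), (ξ,p64), (ξ,p65)}
  {μ, ν, ξ} × {p63, p64} = {(μ,p63), (μ,p64), (ν,p63), (ν,p64), (ξ,p63), (ξ,p64)}
  {ν, ξ} × {p63, p64, p65} = {(ν,p63), (ν,p64), (ν,p65), (ξ,p63), (ξ,p64), (ξ,p65)}
  {μ, ν, ξ} × {p63, p64, p65} = {(μ,p63), (μ,p64), (μ,p65), (ν,p63), (ν,p64), (ν,p65), (ξ,p63), (ξ,p64), (ξ,p65)}
These 29 distinct sets form the basis B.
Close under arbitrary unions to get τ_{X×Y}; counting gives |τ_{X×Y}| = 125.


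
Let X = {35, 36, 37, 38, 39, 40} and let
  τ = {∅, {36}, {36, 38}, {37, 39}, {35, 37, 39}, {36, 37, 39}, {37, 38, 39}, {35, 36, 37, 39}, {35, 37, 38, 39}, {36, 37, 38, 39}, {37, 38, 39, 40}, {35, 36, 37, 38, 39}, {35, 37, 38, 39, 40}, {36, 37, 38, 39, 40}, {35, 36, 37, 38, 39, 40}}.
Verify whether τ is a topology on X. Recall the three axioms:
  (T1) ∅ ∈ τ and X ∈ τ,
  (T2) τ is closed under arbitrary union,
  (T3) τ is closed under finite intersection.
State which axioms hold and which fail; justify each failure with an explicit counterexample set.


τ is NOT a topology on X.

Axiom (T1): ∅ ∈ τ? Yes; X ∈ τ? Yes.
Axiom (T2/T3): check pairwise unions and intersections of members of τ.
Counterexample for (T3): {36, 38} ∩ {37, 38, 39} = {38} ∉ τ. Therefore τ is NOT a topology.


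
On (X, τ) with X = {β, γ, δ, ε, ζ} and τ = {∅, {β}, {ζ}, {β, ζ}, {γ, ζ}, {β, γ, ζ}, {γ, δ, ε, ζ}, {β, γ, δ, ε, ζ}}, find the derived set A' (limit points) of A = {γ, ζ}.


A' = {γ, δ, ε}

For each x ∈ X, list the open sets U ∈ τ with x ∈ U, then check whether U ∩ (A ∖ {x}) ≠ ∅ for every such U.
  x = β: open {β} ∋ x has {β} ∩ (A ∖ {β}) = ∅, so x is NOT a limit point.
  x = γ: opens ∋ x are {γ, ζ}, {β, γ, ζ}, {γ, δ, ε, ζ}, {β, γ, δ, ε, ζ}; each meets A ∖ {γ}, so x IS a limit point.
  x = δ: opens ∋ x are {γ, δ, ε, ζ}, {β, γ, δ, ε, ζ}; each meets A ∖ {δ}, so x IS a limit point.
  x = ε: opens ∋ x are {γ, δ, ε, ζ}, {β, γ, δ, ε, ζ}; each meets A ∖ {ε}, so x IS a limit point.
  x = ζ: open {ζ} ∋ x has {ζ} ∩ (A ∖ {ζ}) = ∅, so x is NOT a limit point.
Collecting: A' = {γ, δ, ε}.


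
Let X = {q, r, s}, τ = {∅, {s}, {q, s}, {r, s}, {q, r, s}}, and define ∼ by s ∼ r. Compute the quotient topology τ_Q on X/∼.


X/∼ = {[q], [r=s]}; |τ_Q| = 3.

Equivalence classes: [q], [r=s].
Quotient map π: X → X/∼ sends q ↦ [q], r ↦ [r=s], s ↦ [r=s].
For each subset V ⊆ X/∼, compute π^{-1}(V) ⊆ X and check whether π^{-1}(V) ∈ τ. V is open in τ_Q iff π^{-1}(V) ∈ τ.
  V = {}: π^{-1}(V) = ∅ ∈ τ ✓.
  V = {[q]}: π^{-1}(V) = {q} ∉ τ ✗.
  V = {[r=s]}: π^{-1}(V) = {r, s} ∈ τ ✓.
  V = {[q], [r=s]}: π^{-1}(V) = {q, r, s} ∈ τ ✓.
Open sets in the quotient: τ_Q = {{}, {[r=s]}, {[q], [r=s]}} (3 elements).


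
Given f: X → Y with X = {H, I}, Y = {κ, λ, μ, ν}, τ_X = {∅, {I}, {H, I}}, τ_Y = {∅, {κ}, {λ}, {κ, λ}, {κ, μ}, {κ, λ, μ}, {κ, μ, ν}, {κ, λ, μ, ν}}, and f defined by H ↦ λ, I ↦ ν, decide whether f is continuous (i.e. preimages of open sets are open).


f is NOT continuous.

Compute f^{-1}(U) for each U ∈ τ_Y:
  U = ∅: f^{-1}(U) = ∅ ∈ τ_X ✓.
  U = {κ}: f^{-1}(U) = ∅ ∈ τ_X ✓.
  U = {λ}: f^{-1}(U) = {H} ∉ τ_X ✗.
  U = {κ, λ}: f^{-1}(U) = {H} ∉ τ_X ✗.
  U = {κ, μ}: f^{-1}(U) = ∅ ∈ τ_X ✓.
  U = {κ, λ, μ}: f^{-1}(U) = {H} ∉ τ_X ✗.
  U = {κ, μ, ν}: f^{-1}(U) = {I} ∈ τ_X ✓.
  U = {κ, λ, μ, ν}: f^{-1}(U) = {H, I} ∈ τ_X ✓.
Found U = {λ} with f^{-1}(U) = {H} not in τ_X. Therefore f is NOT continuous.


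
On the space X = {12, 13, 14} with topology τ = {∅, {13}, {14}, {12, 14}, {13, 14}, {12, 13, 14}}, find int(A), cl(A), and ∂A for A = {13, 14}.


int(A) = {13, 14}, cl(A) = {12, 13, 14}, ∂A = {12}.

Closed sets in (X, τ) are complements of opens:
  closed(X, τ) = {∅, {12}, {13}, {12, 13}, {12, 14}, {12, 13, 14}}.
int(A) = ⋃ {U ∈ τ : U ⊆ A}. Opens contained in A: ∅, {13}, {14}, {13, 14}.
Taking the union of these: int(A) = {13, 14}.
cl(A) = ⋂ {C closed : A ⊆ C}. Closed sets containing A: {12, 13, 14}.
Intersecting these: cl(A) = {12, 13, 14}.
∂A = cl(A) ∖ int(A) = {12, 13, 14} ∖ {13, 14} = {12}.


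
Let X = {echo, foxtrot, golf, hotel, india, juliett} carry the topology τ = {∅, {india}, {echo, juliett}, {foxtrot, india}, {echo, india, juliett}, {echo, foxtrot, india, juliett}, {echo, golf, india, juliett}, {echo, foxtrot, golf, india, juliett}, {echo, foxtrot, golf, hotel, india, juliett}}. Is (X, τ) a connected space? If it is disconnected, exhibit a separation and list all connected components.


(X, τ) is connected.

Find clopen sets (U ∈ τ with X ∖ U ∈ τ):
  U = ∅, X ∖ U = {echo, foxtrot, golf, hotel, india, juliett} — both open, so U is clopen.
  U = {echo, foxtrot, golf, hotel, india, juliett}, X ∖ U = ∅ — both open, so U is clopen.
Only trivial clopens (∅ and X) exist, so (X, τ) is connected.
Compute connected components by grouping points that agree on all clopens:
  component: {echo, foxtrot, golf, hotel, india, juliett}


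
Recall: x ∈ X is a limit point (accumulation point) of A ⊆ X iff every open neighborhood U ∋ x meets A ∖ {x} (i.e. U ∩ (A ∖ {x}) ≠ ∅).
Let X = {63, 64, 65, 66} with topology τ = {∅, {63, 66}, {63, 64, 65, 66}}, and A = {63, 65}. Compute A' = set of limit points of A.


A' = {64, 65, 66}

For each x ∈ X, list the open sets U ∈ τ with x ∈ U, then check whether U ∩ (A ∖ {x}) ≠ ∅ for every such U.
  x = 63: open {63, 66} ∋ x has {63, 66} ∩ (A ∖ {63}) = ∅, so x is NOT a limit point.
  x = 64: opens ∋ x are {63, 64, 65, 66}; each meets A ∖ {64}, so x IS a limit point.
  x = 65: opens ∋ x are {63, 64, 65, 66}; each meets A ∖ {65}, so x IS a limit point.
  x = 66: opens ∋ x are {63, 66}, {63, 64, 65, 66}; each meets A ∖ {66}, so x IS a limit point.
Collecting: A' = {64, 65, 66}.
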